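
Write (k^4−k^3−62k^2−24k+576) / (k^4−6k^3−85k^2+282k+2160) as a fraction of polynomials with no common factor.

Repeated division with remainder:
  k^4−k^3−62k^2−24k+576 = (k^4−6k^3−85k^2+282k+2160) + (5k^3+23k^2−306k−1584)
  k^4−6k^3−85k^2+282k+2160 = ((1/5)k−53/25)(5k^3+23k^2−306k−1584) + ((624/25)k^2−(1248/25)k−29952/25)
  5k^3+23k^2−306k−1584 = ((125/624)k+275/208)((624/25)k^2−(1248/25)k−29952/25) + (0)
Last nonzero remainder: (624/25)k^2−(1248/25)k−29952/25. Dividing through by 624/25 gives the monic gcd k^2−2k−48.
Cancel k^2−2k−48 from numerator and denominator to get the reduced form.

(k^2+k−12)/(k^2−4k−45)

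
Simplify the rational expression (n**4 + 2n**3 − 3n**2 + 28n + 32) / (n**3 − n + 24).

(n**2 + 5n + 4)/(n + 3)

Euclidean algorithm in ℚ[n]:
  n**4 + 2n**3 − 3n**2 + 28n + 32 = (n + 2)(n**3 − n + 24) + (−2n**2 + 6n − 16)
  n**3 − n + 24 = (−(1/2)n − 3/2)(−2n**2 + 6n − 16) + (0)
Last nonzero remainder: −2n**2 + 6n − 16. Dividing through by −2 gives the monic gcd n**2 − 3n + 8.
Cancel n**2 − 3n + 8 from numerator and denominator to get the reduced form.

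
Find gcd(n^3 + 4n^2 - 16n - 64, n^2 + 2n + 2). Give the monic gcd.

Repeated division with remainder:
  n^3 + 4n^2 - 16n - 64 = (n + 2)(n^2 + 2n + 2) + (-22n - 68)
  n^2 + 2n + 2 = (-(1/22)n + 6/121)(-22n - 68) + (650/121)
  -22n - 68 = (-(1331/325)n - 4114/325)(650/121) + (0)
The last nonzero remainder is the constant 650/121, so the polynomials are coprime and gcd = 1.

1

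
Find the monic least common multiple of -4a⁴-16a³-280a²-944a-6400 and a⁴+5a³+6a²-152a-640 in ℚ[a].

a⁶+3a⁵+46a⁴+86a³-36a²-6320a-32000

Repeated division with remainder:
  -4a⁴-16a³-280a²-944a-6400 = (-4)(a⁴+5a³+6a²-152a-640) + (4a³-256a²-1552a-8960)
  a⁴+5a³+6a²-152a-640 = ((1/4)a+69/4)(4a³-256a²-1552a-8960) + (4810a²+28860a+153920)
  4a³-256a²-1552a-8960 = ((2/2405)a-28/481)(4810a²+28860a+153920) + (0)
Last nonzero remainder: 4810a²+28860a+153920. Dividing through by 4810 gives the monic gcd a²+6a+32.
Then lcm(f, g) = f·g / gcd(f, g); expanding and making the result monic gives the answer.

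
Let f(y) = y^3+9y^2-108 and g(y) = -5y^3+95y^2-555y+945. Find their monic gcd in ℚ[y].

y-3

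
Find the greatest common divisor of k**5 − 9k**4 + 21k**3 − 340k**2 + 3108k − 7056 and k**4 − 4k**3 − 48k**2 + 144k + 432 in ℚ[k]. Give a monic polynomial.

k**2 − 12k + 36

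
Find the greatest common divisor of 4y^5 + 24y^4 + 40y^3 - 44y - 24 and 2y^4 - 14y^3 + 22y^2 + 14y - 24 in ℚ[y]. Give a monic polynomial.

y^2 - 1

Euclidean algorithm in ℚ[y]:
  4y^5 + 24y^4 + 40y^3 - 44y - 24 = (2y + 26)(2y^4 - 14y^3 + 22y^2 + 14y - 24) + (360y^3 - 600y^2 - 360y + 600)
  2y^4 - 14y^3 + 22y^2 + 14y - 24 = ((1/180)y - 4/135)(360y^3 - 600y^2 - 360y + 600) + ((56/9)y^2 - 56/9)
  360y^3 - 600y^2 - 360y + 600 = ((405/7)y - 675/7)((56/9)y^2 - 56/9) + (0)
Last nonzero remainder: (56/9)y^2 - 56/9. Dividing through by 56/9 gives the monic gcd y^2 - 1.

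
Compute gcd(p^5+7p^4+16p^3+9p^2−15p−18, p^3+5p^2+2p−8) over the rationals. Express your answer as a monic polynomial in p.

Repeated division with remainder:
  p^5+7p^4+16p^3+9p^2−15p−18 = (p^2+2p+4)(p^3+5p^2+2p−8) + (−7p^2−7p+14)
  p^3+5p^2+2p−8 = (−(1/7)p−4/7)(−7p^2−7p+14) + (0)
Last nonzero remainder: −7p^2−7p+14. Dividing through by −7 gives the monic gcd p^2+p−2.

p^2+p−2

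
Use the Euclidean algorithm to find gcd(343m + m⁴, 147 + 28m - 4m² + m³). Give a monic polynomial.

49 - 7m + m²

Euclidean algorithm in ℚ[m]:
  m⁴ + 343m = (m + 4)(m³ - 4m² + 28m + 147) + (-12m² + 84m - 588)
  m³ - 4m² + 28m + 147 = (-(1/12)m - 1/4)(-12m² + 84m - 588) + (0)
Last nonzero remainder: -12m² + 84m - 588. Dividing through by -12 gives the monic gcd m² - 7m + 49.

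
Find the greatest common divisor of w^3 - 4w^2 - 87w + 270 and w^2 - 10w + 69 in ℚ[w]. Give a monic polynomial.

Euclidean algorithm in ℚ[w]:
  w^3 - 4w^2 - 87w + 270 = (w + 6)(w^2 - 10w + 69) + (-96w - 144)
  w^2 - 10w + 69 = (-(1/96)w + 23/192)(-96w - 144) + (345/4)
  -96w - 144 = (-(128/115)w - 192/115)(345/4) + (0)
The last nonzero remainder is the constant 345/4, so the polynomials are coprime and gcd = 1.

1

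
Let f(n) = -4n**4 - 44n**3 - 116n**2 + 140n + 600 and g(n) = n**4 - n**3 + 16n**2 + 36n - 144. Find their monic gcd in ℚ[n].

n**2 + n - 6

Repeated division with remainder:
  -4n**4 - 44n**3 - 116n**2 + 140n + 600 = (-4)(n**4 - n**3 + 16n**2 + 36n - 144) + (-48n**3 - 52n**2 + 284n + 24)
  n**4 - n**3 + 16n**2 + 36n - 144 = (-(1/48)n + 25/576)(-48n**3 - 52n**2 + 284n + 24) + ((3481/144)n**2 + (3481/144)n - 3481/24)
  -48n**3 - 52n**2 + 284n + 24 = (-(6912/3481)n - 576/3481)((3481/144)n**2 + (3481/144)n - 3481/24) + (0)
Last nonzero remainder: (3481/144)n**2 + (3481/144)n - 3481/24. Dividing through by 3481/144 gives the monic gcd n**2 + n - 6.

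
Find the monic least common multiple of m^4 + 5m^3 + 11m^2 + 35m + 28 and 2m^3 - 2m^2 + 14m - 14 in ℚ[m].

Apply the Euclidean algorithm:
  m^4 + 5m^3 + 11m^2 + 35m + 28 = ((1/2)m + 3)(2m^3 - 2m^2 + 14m - 14) + (10m^2 + 70)
  2m^3 - 2m^2 + 14m - 14 = ((1/5)m - 1/5)(10m^2 + 70) + (0)
Last nonzero remainder: 10m^2 + 70. Dividing through by 10 gives the monic gcd m^2 + 7.
Then lcm(f, g) = f·g / gcd(f, g); expanding and making the result monic gives the answer.

m^5 + 4m^4 + 6m^3 + 24m^2 - 7m - 28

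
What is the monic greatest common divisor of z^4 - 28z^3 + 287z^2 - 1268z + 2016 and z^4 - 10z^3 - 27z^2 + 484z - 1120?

Euclidean algorithm in ℚ[z]:
  z^4 - 28z^3 + 287z^2 - 1268z + 2016 = (z^4 - 10z^3 - 27z^2 + 484z - 1120) + (-18z^3 + 314z^2 - 1752z + 3136)
  z^4 - 10z^3 - 27z^2 + 484z - 1120 = (-(1/18)z - 67/162)(-18z^3 + 314z^2 - 1752z + 3136) + ((448/81)z^2 - (1792/27)z + 14336/81)
  -18z^3 + 314z^2 - 1752z + 3136 = (-(729/224)z + 567/32)((448/81)z^2 - (1792/27)z + 14336/81) + (0)
Last nonzero remainder: (448/81)z^2 - (1792/27)z + 14336/81. Dividing through by 448/81 gives the monic gcd z^2 - 12z + 32.

z^2 - 12z + 32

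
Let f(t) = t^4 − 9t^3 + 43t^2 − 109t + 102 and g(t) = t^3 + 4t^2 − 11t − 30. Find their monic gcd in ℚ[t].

By polynomial division,
  t^4 − 9t^3 + 43t^2 − 109t + 102 = (t − 13)(t^3 + 4t^2 − 11t − 30) + (106t^2 − 222t − 288)
  t^3 + 4t^2 − 11t − 30 = ((1/106)t + 323/5618)(106t^2 − 222t − 288) + ((12586/2809)t − 37758/2809)
  106t^2 − 222t − 288 = ((148877/6293)t + 134832/6293)((12586/2809)t − 37758/2809) + (0)
Last nonzero remainder: (12586/2809)t − 37758/2809. Dividing through by 12586/2809 gives the monic gcd t − 3.

t − 3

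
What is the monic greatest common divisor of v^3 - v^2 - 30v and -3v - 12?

1

Apply the Euclidean algorithm:
  v^3 - v^2 - 30v = (-(1/3)v^2 + (5/3)v + 10/3)(-3v - 12) + (40)
  -3v - 12 = (-(3/40)v - 3/10)(40) + (0)
The last nonzero remainder is the constant 40, so the polynomials are coprime and gcd = 1.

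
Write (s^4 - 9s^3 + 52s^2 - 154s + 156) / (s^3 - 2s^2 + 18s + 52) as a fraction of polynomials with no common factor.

By polynomial division,
  s^4 - 9s^3 + 52s^2 - 154s + 156 = (s - 7)(s^3 - 2s^2 + 18s + 52) + (20s^2 - 80s + 520)
  s^3 - 2s^2 + 18s + 52 = ((1/20)s + 1/10)(20s^2 - 80s + 520) + (0)
Last nonzero remainder: 20s^2 - 80s + 520. Dividing through by 20 gives the monic gcd s^2 - 4s + 26.
Cancel s^2 - 4s + 26 from numerator and denominator to get the reduced form.

(s^2 - 5s + 6)/(s + 2)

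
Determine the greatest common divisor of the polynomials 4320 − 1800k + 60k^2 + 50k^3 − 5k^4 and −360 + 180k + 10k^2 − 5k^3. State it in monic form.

−36 + k^2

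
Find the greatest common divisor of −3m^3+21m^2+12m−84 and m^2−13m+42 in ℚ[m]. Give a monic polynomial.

Repeated division with remainder:
  −3m^3+21m^2+12m−84 = (−3m−18)(m^2−13m+42) + (−96m+672)
  m^2−13m+42 = (−(1/96)m+1/16)(−96m+672) + (0)
Last nonzero remainder: −96m+672. Dividing through by −96 gives the monic gcd m−7.

m−7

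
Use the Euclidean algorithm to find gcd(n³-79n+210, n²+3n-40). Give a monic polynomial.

1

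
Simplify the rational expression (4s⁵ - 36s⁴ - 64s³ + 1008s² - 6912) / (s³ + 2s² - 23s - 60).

(4s³ - 64s² + 336s - 576)/(s - 5)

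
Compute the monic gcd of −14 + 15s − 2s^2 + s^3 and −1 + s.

−1 + s

Repeated division with remainder:
  s^3 − 2s^2 + 15s − 14 = (s^2 − s + 14)(s − 1) + (0)
The last nonzero remainder s − 1 is already monic.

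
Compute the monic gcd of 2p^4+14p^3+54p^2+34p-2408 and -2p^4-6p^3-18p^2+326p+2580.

p^2+4p+43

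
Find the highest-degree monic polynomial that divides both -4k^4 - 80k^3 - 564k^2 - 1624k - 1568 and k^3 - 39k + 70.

Repeated division with remainder:
  -4k^4 - 80k^3 - 564k^2 - 1624k - 1568 = (-4k - 80)(k^3 - 39k + 70) + (-720k^2 - 4464k + 4032)
  k^3 - 39k + 70 = (-(1/720)k + 31/3600)(-720k^2 - 4464k + 4032) + ((126/25)k + 882/25)
  -720k^2 - 4464k + 4032 = (-(1000/7)k + 800/7)((126/25)k + 882/25) + (0)
Last nonzero remainder: (126/25)k + 882/25. Dividing through by 126/25 gives the monic gcd k + 7.

k + 7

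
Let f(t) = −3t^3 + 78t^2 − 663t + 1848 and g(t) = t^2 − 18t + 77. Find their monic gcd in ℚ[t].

t^2 − 18t + 77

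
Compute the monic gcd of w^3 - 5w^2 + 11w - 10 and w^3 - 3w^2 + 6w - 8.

w - 2

Euclidean algorithm in ℚ[w]:
  w^3 - 5w^2 + 11w - 10 = (w^3 - 3w^2 + 6w - 8) + (-2w^2 + 5w - 2)
  w^3 - 3w^2 + 6w - 8 = (-(1/2)w + 1/4)(-2w^2 + 5w - 2) + ((15/4)w - 15/2)
  -2w^2 + 5w - 2 = (-(8/15)w + 4/15)((15/4)w - 15/2) + (0)
Last nonzero remainder: (15/4)w - 15/2. Dividing through by 15/4 gives the monic gcd w - 2.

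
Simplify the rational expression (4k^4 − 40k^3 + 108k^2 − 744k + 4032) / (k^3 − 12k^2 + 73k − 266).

Apply the Euclidean algorithm:
  4k^4 − 40k^3 + 108k^2 − 744k + 4032 = (4k + 8)(k^3 − 12k^2 + 73k − 266) + (−88k^2 − 264k + 6160)
  k^3 − 12k^2 + 73k − 266 = (−(1/88)k + 15/88)(−88k^2 − 264k + 6160) + (188k − 1316)
  −88k^2 − 264k + 6160 = (−(22/47)k − 220/47)(188k − 1316) + (0)
Last nonzero remainder: 188k − 1316. Dividing through by 188 gives the monic gcd k − 7.
Cancel k − 7 from numerator and denominator to get the reduced form.

(4k^3 − 12k^2 + 24k − 576)/(k^2 − 5k + 38)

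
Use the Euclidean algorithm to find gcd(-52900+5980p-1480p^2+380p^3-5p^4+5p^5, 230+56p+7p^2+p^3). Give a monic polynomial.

46+2p+p^2

Apply the Euclidean algorithm:
  5p^5-5p^4+380p^3-1480p^2+5980p-52900 = (5p^2-40p+380)(p^3+7p^2+56p+230) + (-3050p^2-6100p-140300)
  p^3+7p^2+56p+230 = (-(1/3050)p-1/610)(-3050p^2-6100p-140300) + (0)
Last nonzero remainder: -3050p^2-6100p-140300. Dividing through by -3050 gives the monic gcd p^2+2p+46.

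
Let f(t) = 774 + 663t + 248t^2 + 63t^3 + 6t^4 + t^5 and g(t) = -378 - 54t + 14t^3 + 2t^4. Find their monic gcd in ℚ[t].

9 + 3t + t^2

Apply the Euclidean algorithm:
  t^5 + 6t^4 + 63t^3 + 248t^2 + 663t + 774 = ((1/2)t - 1/2)(2t^4 + 14t^3 - 54t - 378) + (70t^3 + 275t^2 + 825t + 585)
  2t^4 + 14t^3 - 54t - 378 = ((1/35)t + 43/490)(70t^3 + 275t^2 + 825t + 585) + (-(4675/98)t^2 - (14025/98)t - 42075/98)
  70t^3 + 275t^2 + 825t + 585 = (-(1372/935)t - 1274/935)(-(4675/98)t^2 - (14025/98)t - 42075/98) + (0)
Last nonzero remainder: -(4675/98)t^2 - (14025/98)t - 42075/98. Dividing through by -4675/98 gives the monic gcd t^2 + 3t + 9.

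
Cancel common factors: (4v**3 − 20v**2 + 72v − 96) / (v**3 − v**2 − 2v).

(4v**2 − 12v + 48)/(v**2 + v)

Apply the Euclidean algorithm:
  4v**3 − 20v**2 + 72v − 96 = (4)(v**3 − v**2 − 2v) + (−16v**2 + 80v − 96)
  v**3 − v**2 − 2v = (−(1/16)v − 1/4)(−16v**2 + 80v − 96) + (12v − 24)
  −16v**2 + 80v − 96 = (−(4/3)v + 4)(12v − 24) + (0)
Last nonzero remainder: 12v − 24. Dividing through by 12 gives the monic gcd v − 2.
Cancel v − 2 from numerator and denominator to get the reduced form.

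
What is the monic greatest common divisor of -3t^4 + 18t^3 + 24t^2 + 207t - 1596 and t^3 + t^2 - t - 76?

t^3 + t^2 - t - 76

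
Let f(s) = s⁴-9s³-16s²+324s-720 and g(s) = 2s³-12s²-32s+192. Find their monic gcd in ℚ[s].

s²-10s+24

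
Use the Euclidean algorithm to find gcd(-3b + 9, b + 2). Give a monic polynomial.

By polynomial division,
  -3b + 9 = (-3)(b + 2) + (15)
  b + 2 = ((1/15)b + 2/15)(15) + (0)
The last nonzero remainder is the constant 15, so the polynomials are coprime and gcd = 1.

1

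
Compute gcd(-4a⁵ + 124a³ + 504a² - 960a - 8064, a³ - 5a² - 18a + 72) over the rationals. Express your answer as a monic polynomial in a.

Euclidean algorithm in ℚ[a]:
  -4a⁵ + 124a³ + 504a² - 960a - 8064 = (-4a² - 20a - 48)(a³ - 5a² - 18a + 72) + (192a² - 384a - 4608)
  a³ - 5a² - 18a + 72 = ((1/192)a - 1/64)(192a² - 384a - 4608) + (0)
Last nonzero remainder: 192a² - 384a - 4608. Dividing through by 192 gives the monic gcd a² - 2a - 24.

a² - 2a - 24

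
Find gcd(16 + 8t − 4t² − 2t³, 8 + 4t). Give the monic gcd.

2 + t

Apply the Euclidean algorithm:
  −2t³ − 4t² + 8t + 16 = (−(1/2)t² + 2)(4t + 8) + (0)
Last nonzero remainder: 4t + 8. Dividing through by 4 gives the monic gcd t + 2.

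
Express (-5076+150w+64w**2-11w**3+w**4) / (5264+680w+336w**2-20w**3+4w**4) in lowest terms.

By polynomial division,
  w**4-11w**3+64w**2+150w-5076 = (1/4)(4w**4-20w**3+336w**2+680w+5264) + (-6w**3-20w**2-20w-6392)
  4w**4-20w**3+336w**2+680w+5264 = (-(2/3)w+50/9)(-6w**3-20w**2-20w-6392) + ((3904/9)w**2-(31232/9)w+366976/9)
  -6w**3-20w**2-20w-6392 = (-(27/1952)w-153/976)((3904/9)w**2-(31232/9)w+366976/9) + (0)
Last nonzero remainder: (3904/9)w**2-(31232/9)w+366976/9. Dividing through by 3904/9 gives the monic gcd w**2-8w+94.
Cancel w**2-8w+94 from numerator and denominator to get the reduced form.

(-54-3w+w**2)/(56+12w+4w**2)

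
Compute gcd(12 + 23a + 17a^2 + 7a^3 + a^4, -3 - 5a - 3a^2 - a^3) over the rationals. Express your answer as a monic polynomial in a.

Repeated division with remainder:
  a^4 + 7a^3 + 17a^2 + 23a + 12 = (-a - 4)(-a^3 - 3a^2 - 5a - 3) + (0)
Last nonzero remainder: -a^3 - 3a^2 - 5a - 3. Dividing through by -1 gives the monic gcd a^3 + 3a^2 + 5a + 3.

3 + 5a + 3a^2 + a^3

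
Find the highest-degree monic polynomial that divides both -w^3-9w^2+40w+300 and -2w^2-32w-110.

Repeated division with remainder:
  -w^3-9w^2+40w+300 = ((1/2)w-7/2)(-2w^2-32w-110) + (-17w-85)
  -2w^2-32w-110 = ((2/17)w+22/17)(-17w-85) + (0)
Last nonzero remainder: -17w-85. Dividing through by -17 gives the monic gcd w+5.

w+5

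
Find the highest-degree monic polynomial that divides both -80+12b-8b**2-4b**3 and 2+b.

Repeated division with remainder:
  -4b**3-8b**2+12b-80 = (-4b**2+12)(b+2) + (-104)
  b+2 = (-(1/104)b-1/52)(-104) + (0)
The last nonzero remainder is the constant -104, so the polynomials are coprime and gcd = 1.

1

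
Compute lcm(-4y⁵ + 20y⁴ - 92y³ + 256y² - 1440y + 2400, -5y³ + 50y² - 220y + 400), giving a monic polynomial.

y⁶ - 9y⁵ + 43y⁴ - 156y³ + 616y² - 2040y + 2400

Apply the Euclidean algorithm:
  -4y⁵ + 20y⁴ - 92y³ + 256y² - 1440y + 2400 = ((4/5)y² + 4y + 116/5)(-5y³ + 50y² - 220y + 400) + (-344y² + 2064y - 6880)
  -5y³ + 50y² - 220y + 400 = ((5/344)y - 5/86)(-344y² + 2064y - 6880) + (0)
Last nonzero remainder: -344y² + 2064y - 6880. Dividing through by -344 gives the monic gcd y² - 6y + 20.
Then lcm(f, g) = f·g / gcd(f, g); expanding and making the result monic gives the answer.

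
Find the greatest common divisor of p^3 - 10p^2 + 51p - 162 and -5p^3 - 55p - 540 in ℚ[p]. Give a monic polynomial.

Repeated division with remainder:
  p^3 - 10p^2 + 51p - 162 = (-1/5)(-5p^3 - 55p - 540) + (-10p^2 + 40p - 270)
  -5p^3 - 55p - 540 = ((1/2)p + 2)(-10p^2 + 40p - 270) + (0)
Last nonzero remainder: -10p^2 + 40p - 270. Dividing through by -10 gives the monic gcd p^2 - 4p + 27.

p^2 - 4p + 27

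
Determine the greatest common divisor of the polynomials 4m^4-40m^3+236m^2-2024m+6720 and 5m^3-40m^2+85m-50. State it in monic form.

m-5

Repeated division with remainder:
  4m^4-40m^3+236m^2-2024m+6720 = ((4/5)m-8/5)(5m^3-40m^2+85m-50) + (104m^2-1848m+6640)
  5m^3-40m^2+85m-50 = ((5/104)m+635/1352)(104m^2-1848m+6640) + ((107100/169)m-535500/169)
  104m^2-1848m+6640 = ((4394/26775)m-56108/26775)((107100/169)m-535500/169) + (0)
Last nonzero remainder: (107100/169)m-535500/169. Dividing through by 107100/169 gives the monic gcd m-5.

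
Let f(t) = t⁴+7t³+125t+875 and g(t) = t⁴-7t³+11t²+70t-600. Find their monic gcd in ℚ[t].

t²-5t+25

Euclidean algorithm in ℚ[t]:
  t⁴+7t³+125t+875 = (t⁴-7t³+11t²+70t-600) + (14t³-11t²+55t+1475)
  t⁴-7t³+11t²+70t-600 = ((1/14)t-87/196)(14t³-11t²+55t+1475) + ((429/196)t²-(2145/196)t+10725/196)
  14t³-11t²+55t+1475 = ((2744/429)t+11564/429)((429/196)t²-(2145/196)t+10725/196) + (0)
Last nonzero remainder: (429/196)t²-(2145/196)t+10725/196. Dividing through by 429/196 gives the monic gcd t²-5t+25.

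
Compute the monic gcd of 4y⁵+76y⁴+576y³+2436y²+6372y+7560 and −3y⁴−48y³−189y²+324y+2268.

y²+13y+42

Apply the Euclidean algorithm:
  4y⁵+76y⁴+576y³+2436y²+6372y+7560 = (−(4/3)y−4)(−3y⁴−48y³−189y²+324y+2268) + (132y³+2112y²+10692y+16632)
  −3y⁴−48y³−189y²+324y+2268 = (−(1/44)y)(132y³+2112y²+10692y+16632) + (54y²+702y+2268)
  132y³+2112y²+10692y+16632 = ((22/9)y+22/3)(54y²+702y+2268) + (0)
Last nonzero remainder: 54y²+702y+2268. Dividing through by 54 gives the monic gcd y²+13y+42.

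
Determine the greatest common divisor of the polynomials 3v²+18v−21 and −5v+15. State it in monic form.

1

Apply the Euclidean algorithm:
  3v²+18v−21 = (−(3/5)v−27/5)(−5v+15) + (60)
  −5v+15 = (−(1/12)v+1/4)(60) + (0)
The last nonzero remainder is the constant 60, so the polynomials are coprime and gcd = 1.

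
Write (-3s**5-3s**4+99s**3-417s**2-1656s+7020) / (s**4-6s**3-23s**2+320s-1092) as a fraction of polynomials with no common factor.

(-3s**3-24s**2+9s+270)/(s**2+s-42)

Repeated division with remainder:
  -3s**5-3s**4+99s**3-417s**2-1656s+7020 = (-3s-21)(s**4-6s**3-23s**2+320s-1092) + (-96s**3+60s**2+1788s-15912)
  s**4-6s**3-23s**2+320s-1092 = (-(1/96)s+43/768)(-96s**3+60s**2+1788s-15912) + (-(495/64)s**2+(3465/64)s-6435/32)
  -96s**3+60s**2+1788s-15912 = ((2048/165)s+4352/55)(-(495/64)s**2+(3465/64)s-6435/32) + (0)
Last nonzero remainder: -(495/64)s**2+(3465/64)s-6435/32. Dividing through by -495/64 gives the monic gcd s**2-7s+26.
Cancel s**2-7s+26 from numerator and denominator to get the reduced form.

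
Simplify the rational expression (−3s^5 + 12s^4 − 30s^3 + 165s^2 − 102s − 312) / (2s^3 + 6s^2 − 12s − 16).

By polynomial division,
  −3s^5 + 12s^4 − 30s^3 + 165s^2 − 102s − 312 = (−(3/2)s^2 + (21/2)s − 111/2)(2s^3 + 6s^2 − 12s − 16) + (600s^2 − 600s − 1200)
  2s^3 + 6s^2 − 12s − 16 = ((1/300)s + 1/75)(600s^2 − 600s − 1200) + (0)
Last nonzero remainder: 600s^2 − 600s − 1200. Dividing through by 600 gives the monic gcd s^2 − s − 2.
Cancel s^2 − s − 2 from numerator and denominator to get the reduced form.

(−3s^3 + 9s^2 − 27s + 156)/(2s + 8)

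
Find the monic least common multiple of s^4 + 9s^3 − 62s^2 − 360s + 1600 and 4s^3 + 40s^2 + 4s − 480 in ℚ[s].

s^6 + 11s^5 − 59s^4 − 619s^3 + 1810s^2 + 8600s − 24000

Euclidean algorithm in ℚ[s]:
  s^4 + 9s^3 − 62s^2 − 360s + 1600 = ((1/4)s − 1/4)(4s^3 + 40s^2 + 4s − 480) + (−53s^2 − 239s + 1480)
  4s^3 + 40s^2 + 4s − 480 = (−(4/53)s − 1164/2809)(−53s^2 − 239s + 1480) + ((46800/2809)s + 374400/2809)
  −53s^2 − 239s + 1480 = (−(148877/46800)s + 103933/9360)((46800/2809)s + 374400/2809) + (0)
Last nonzero remainder: (46800/2809)s + 374400/2809. Dividing through by 46800/2809 gives the monic gcd s + 8.
Then lcm(f, g) = f·g / gcd(f, g); expanding and making the result monic gives the answer.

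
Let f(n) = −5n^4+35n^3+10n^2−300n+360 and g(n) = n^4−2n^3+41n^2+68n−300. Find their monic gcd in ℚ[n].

By polynomial division,
  −5n^4+35n^3+10n^2−300n+360 = (−5)(n^4−2n^3+41n^2+68n−300) + (25n^3+215n^2+40n−1140)
  n^4−2n^3+41n^2+68n−300 = ((1/25)n−53/125)(25n^3+215n^2+40n−1140) + ((3264/25)n^2+(3264/25)n−19584/25)
  25n^3+215n^2+40n−1140 = ((625/3264)n+2375/1632)((3264/25)n^2+(3264/25)n−19584/25) + (0)
Last nonzero remainder: (3264/25)n^2+(3264/25)n−19584/25. Dividing through by 3264/25 gives the monic gcd n^2+n−6.

n^2+n−6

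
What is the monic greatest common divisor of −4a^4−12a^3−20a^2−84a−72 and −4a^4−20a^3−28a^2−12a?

By polynomial division,
  −4a^4−12a^3−20a^2−84a−72 = (−4a^4−20a^3−28a^2−12a) + (8a^3+8a^2−72a−72)
  −4a^4−20a^3−28a^2−12a = (−(1/2)a−2)(8a^3+8a^2−72a−72) + (−48a^2−192a−144)
  8a^3+8a^2−72a−72 = (−(1/6)a+1/2)(−48a^2−192a−144) + (0)
Last nonzero remainder: −48a^2−192a−144. Dividing through by −48 gives the monic gcd a^2+4a+3.

a^2+4a+3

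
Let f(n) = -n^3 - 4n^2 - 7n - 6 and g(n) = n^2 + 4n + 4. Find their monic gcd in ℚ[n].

n + 2

Repeated division with remainder:
  -n^3 - 4n^2 - 7n - 6 = (-n)(n^2 + 4n + 4) + (-3n - 6)
  n^2 + 4n + 4 = (-(1/3)n - 2/3)(-3n - 6) + (0)
Last nonzero remainder: -3n - 6. Dividing through by -3 gives the monic gcd n + 2.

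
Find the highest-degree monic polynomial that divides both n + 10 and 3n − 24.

1

Repeated division with remainder:
  n + 10 = (1/3)(3n − 24) + (18)
  3n − 24 = ((1/6)n − 4/3)(18) + (0)
The last nonzero remainder is the constant 18, so the polynomials are coprime and gcd = 1.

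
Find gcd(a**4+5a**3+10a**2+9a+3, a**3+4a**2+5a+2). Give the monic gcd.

a**2+2a+1

Euclidean algorithm in ℚ[a]:
  a**4+5a**3+10a**2+9a+3 = (a+1)(a**3+4a**2+5a+2) + (a**2+2a+1)
  a**3+4a**2+5a+2 = (a+2)(a**2+2a+1) + (0)
The last nonzero remainder a**2+2a+1 is already monic.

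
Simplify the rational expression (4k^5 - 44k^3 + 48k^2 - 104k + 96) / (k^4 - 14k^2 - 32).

(4k^2 - 16k + 12)/(k - 4)

By polynomial division,
  4k^5 - 44k^3 + 48k^2 - 104k + 96 = (4k)(k^4 - 14k^2 - 32) + (12k^3 + 48k^2 + 24k + 96)
  k^4 - 14k^2 - 32 = ((1/12)k - 1/3)(12k^3 + 48k^2 + 24k + 96) + (0)
Last nonzero remainder: 12k^3 + 48k^2 + 24k + 96. Dividing through by 12 gives the monic gcd k^3 + 4k^2 + 2k + 8.
Cancel k^3 + 4k^2 + 2k + 8 from numerator and denominator to get the reduced form.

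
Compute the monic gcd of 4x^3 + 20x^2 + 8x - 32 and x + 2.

x + 2

Apply the Euclidean algorithm:
  4x^3 + 20x^2 + 8x - 32 = (4x^2 + 12x - 16)(x + 2) + (0)
The last nonzero remainder x + 2 is already monic.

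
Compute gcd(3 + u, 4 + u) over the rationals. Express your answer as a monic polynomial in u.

1

By polynomial division,
  u + 3 = (u + 4) + (−1)
  u + 4 = (−u − 4)(−1) + (0)
The last nonzero remainder is the constant −1, so the polynomials are coprime and gcd = 1.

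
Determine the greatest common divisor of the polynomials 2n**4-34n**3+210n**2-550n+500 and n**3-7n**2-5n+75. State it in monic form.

Repeated division with remainder:
  2n**4-34n**3+210n**2-550n+500 = (2n-20)(n**3-7n**2-5n+75) + (80n**2-800n+2000)
  n**3-7n**2-5n+75 = ((1/80)n+3/80)(80n**2-800n+2000) + (0)
Last nonzero remainder: 80n**2-800n+2000. Dividing through by 80 gives the monic gcd n**2-10n+25.

n**2-10n+25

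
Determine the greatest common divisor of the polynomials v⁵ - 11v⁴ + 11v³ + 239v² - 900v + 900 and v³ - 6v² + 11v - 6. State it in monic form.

v² - 5v + 6

Repeated division with remainder:
  v⁵ - 11v⁴ + 11v³ + 239v² - 900v + 900 = (v² - 5v - 30)(v³ - 6v² + 11v - 6) + (120v² - 600v + 720)
  v³ - 6v² + 11v - 6 = ((1/120)v - 1/120)(120v² - 600v + 720) + (0)
Last nonzero remainder: 120v² - 600v + 720. Dividing through by 120 gives the monic gcd v² - 5v + 6.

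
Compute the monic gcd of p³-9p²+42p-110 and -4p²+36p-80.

p-5

Euclidean algorithm in ℚ[p]:
  p³-9p²+42p-110 = (-(1/4)p)(-4p²+36p-80) + (22p-110)
  -4p²+36p-80 = (-(2/11)p+8/11)(22p-110) + (0)
Last nonzero remainder: 22p-110. Dividing through by 22 gives the monic gcd p-5.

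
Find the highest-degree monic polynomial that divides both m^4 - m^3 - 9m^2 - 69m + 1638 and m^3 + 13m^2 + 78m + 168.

m^2 + 9m + 42

Euclidean algorithm in ℚ[m]:
  m^4 - m^3 - 9m^2 - 69m + 1638 = (m - 14)(m^3 + 13m^2 + 78m + 168) + (95m^2 + 855m + 3990)
  m^3 + 13m^2 + 78m + 168 = ((1/95)m + 4/95)(95m^2 + 855m + 3990) + (0)
Last nonzero remainder: 95m^2 + 855m + 3990. Dividing through by 95 gives the monic gcd m^2 + 9m + 42.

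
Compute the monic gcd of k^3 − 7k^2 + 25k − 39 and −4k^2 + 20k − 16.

Apply the Euclidean algorithm:
  k^3 − 7k^2 + 25k − 39 = (−(1/4)k + 1/2)(−4k^2 + 20k − 16) + (11k − 31)
  −4k^2 + 20k − 16 = (−(4/11)k + 96/121)(11k − 31) + (1040/121)
  11k − 31 = ((1331/1040)k − 3751/1040)(1040/121) + (0)
The last nonzero remainder is the constant 1040/121, so the polynomials are coprime and gcd = 1.

1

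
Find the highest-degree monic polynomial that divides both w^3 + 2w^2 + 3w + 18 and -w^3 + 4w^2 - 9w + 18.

w^2 - w + 6

By polynomial division,
  w^3 + 2w^2 + 3w + 18 = (-1)(-w^3 + 4w^2 - 9w + 18) + (6w^2 - 6w + 36)
  -w^3 + 4w^2 - 9w + 18 = (-(1/6)w + 1/2)(6w^2 - 6w + 36) + (0)
Last nonzero remainder: 6w^2 - 6w + 36. Dividing through by 6 gives the monic gcd w^2 - w + 6.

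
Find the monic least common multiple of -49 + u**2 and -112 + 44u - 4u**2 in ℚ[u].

By polynomial division,
  u**2 - 49 = (-1/4)(-4u**2 + 44u - 112) + (11u - 77)
  -4u**2 + 44u - 112 = (-(4/11)u + 16/11)(11u - 77) + (0)
Last nonzero remainder: 11u - 77. Dividing through by 11 gives the monic gcd u - 7.
Then lcm(f, g) = f·g / gcd(f, g); expanding and making the result monic gives the answer.

196 - 49u - 4u**2 + u**3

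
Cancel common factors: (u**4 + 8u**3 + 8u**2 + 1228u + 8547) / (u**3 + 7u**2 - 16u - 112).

(u**3 + u**2 + u + 1221)/(u**2 - 16)

Apply the Euclidean algorithm:
  u**4 + 8u**3 + 8u**2 + 1228u + 8547 = (u + 1)(u**3 + 7u**2 - 16u - 112) + (17u**2 + 1356u + 8659)
  u**3 + 7u**2 - 16u - 112 = ((1/17)u - 1237/289)(17u**2 + 1356u + 8659) + ((1525545/289)u + 10678815/289)
  17u**2 + 1356u + 8659 = ((4913/1525545)u + 357493/1525545)((1525545/289)u + 10678815/289) + (0)
Last nonzero remainder: (1525545/289)u + 10678815/289. Dividing through by 1525545/289 gives the monic gcd u + 7.
Cancel u + 7 from numerator and denominator to get the reduced form.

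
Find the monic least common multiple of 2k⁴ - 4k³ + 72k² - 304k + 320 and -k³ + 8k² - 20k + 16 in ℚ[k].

k⁵ - 6k⁴ + 44k³ - 296k² + 768k - 640

By polynomial division,
  2k⁴ - 4k³ + 72k² - 304k + 320 = (-2k - 12)(-k³ + 8k² - 20k + 16) + (128k² - 512k + 512)
  -k³ + 8k² - 20k + 16 = (-(1/128)k + 1/32)(128k² - 512k + 512) + (0)
Last nonzero remainder: 128k² - 512k + 512. Dividing through by 128 gives the monic gcd k² - 4k + 4.
Then lcm(f, g) = f·g / gcd(f, g); expanding and making the result monic gives the answer.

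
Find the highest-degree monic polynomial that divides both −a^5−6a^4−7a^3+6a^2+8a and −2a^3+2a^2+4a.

a^2+a

Euclidean algorithm in ℚ[a]:
  −a^5−6a^4−7a^3+6a^2+8a = ((1/2)a^2+(7/2)a+8)(−2a^3+2a^2+4a) + (−24a^2−24a)
  −2a^3+2a^2+4a = ((1/12)a−1/6)(−24a^2−24a) + (0)
Last nonzero remainder: −24a^2−24a. Dividing through by −24 gives the monic gcd a^2+a.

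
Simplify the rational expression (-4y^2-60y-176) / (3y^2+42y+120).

(-4y-44)/(3y+30)

Repeated division with remainder:
  -4y^2-60y-176 = (-4/3)(3y^2+42y+120) + (-4y-16)
  3y^2+42y+120 = (-(3/4)y-15/2)(-4y-16) + (0)
Last nonzero remainder: -4y-16. Dividing through by -4 gives the monic gcd y+4.
Cancel y+4 from numerator and denominator to get the reduced form.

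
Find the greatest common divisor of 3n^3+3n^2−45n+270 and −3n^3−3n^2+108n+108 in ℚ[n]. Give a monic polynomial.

By polynomial division,
  3n^3+3n^2−45n+270 = (−1)(−3n^3−3n^2+108n+108) + (63n+378)
  −3n^3−3n^2+108n+108 = (−(1/21)n^2+(5/21)n+2/7)(63n+378) + (0)
Last nonzero remainder: 63n+378. Dividing through by 63 gives the monic gcd n+6.

n+6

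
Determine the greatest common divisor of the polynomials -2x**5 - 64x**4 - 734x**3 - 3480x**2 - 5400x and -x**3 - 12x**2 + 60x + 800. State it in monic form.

x**2 + 20x + 100

Repeated division with remainder:
  -2x**5 - 64x**4 - 734x**3 - 3480x**2 - 5400x = (2x**2 + 40x + 374)(-x**3 - 12x**2 + 60x + 800) + (-2992x**2 - 59840x - 299200)
  -x**3 - 12x**2 + 60x + 800 = ((1/2992)x - 1/374)(-2992x**2 - 59840x - 299200) + (0)
Last nonzero remainder: -2992x**2 - 59840x - 299200. Dividing through by -2992 gives the monic gcd x**2 + 20x + 100.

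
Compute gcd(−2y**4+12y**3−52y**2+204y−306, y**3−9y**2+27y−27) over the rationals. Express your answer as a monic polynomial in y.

y**2−6y+9

Repeated division with remainder:
  −2y**4+12y**3−52y**2+204y−306 = (−2y−6)(y**3−9y**2+27y−27) + (−52y**2+312y−468)
  y**3−9y**2+27y−27 = (−(1/52)y+3/52)(−52y**2+312y−468) + (0)
Last nonzero remainder: −52y**2+312y−468. Dividing through by −52 gives the monic gcd y**2−6y+9.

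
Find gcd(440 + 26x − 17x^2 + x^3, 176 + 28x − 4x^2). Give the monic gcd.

Apply the Euclidean algorithm:
  x^3 − 17x^2 + 26x + 440 = (−(1/4)x + 5/2)(−4x^2 + 28x + 176) + (0)
Last nonzero remainder: −4x^2 + 28x + 176. Dividing through by −4 gives the monic gcd x^2 − 7x − 44.

−44 − 7x + x^2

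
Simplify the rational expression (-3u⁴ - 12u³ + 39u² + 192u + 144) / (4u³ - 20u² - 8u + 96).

Repeated division with remainder:
  -3u⁴ - 12u³ + 39u² + 192u + 144 = (-(3/4)u - 27/4)(4u³ - 20u² - 8u + 96) + (-102u² + 210u + 792)
  4u³ - 20u² - 8u + 96 = (-(2/51)u + 100/867)(-102u² + 210u + 792) + (-(336/289)u + 1344/289)
  -102u² + 210u + 792 = ((4913/56)u + 9537/56)(-(336/289)u + 1344/289) + (0)
Last nonzero remainder: -(336/289)u + 1344/289. Dividing through by -336/289 gives the monic gcd u - 4.
Cancel u - 4 from numerator and denominator to get the reduced form.

(-3u³ - 24u² - 57u - 36)/(4u² - 4u - 24)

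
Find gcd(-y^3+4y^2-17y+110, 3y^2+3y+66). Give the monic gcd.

y^2+y+22

Euclidean algorithm in ℚ[y]:
  -y^3+4y^2-17y+110 = (-(1/3)y+5/3)(3y^2+3y+66) + (0)
Last nonzero remainder: 3y^2+3y+66. Dividing through by 3 gives the monic gcd y^2+y+22.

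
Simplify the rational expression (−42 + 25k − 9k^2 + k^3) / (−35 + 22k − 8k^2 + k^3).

(−6 + k)/(−5 + k)

Euclidean algorithm in ℚ[k]:
  k^3 − 9k^2 + 25k − 42 = (k^3 − 8k^2 + 22k − 35) + (−k^2 + 3k − 7)
  k^3 − 8k^2 + 22k − 35 = (−k + 5)(−k^2 + 3k − 7) + (0)
Last nonzero remainder: −k^2 + 3k − 7. Dividing through by −1 gives the monic gcd k^2 − 3k + 7.
Cancel k^2 − 3k + 7 from numerator and denominator to get the reduced form.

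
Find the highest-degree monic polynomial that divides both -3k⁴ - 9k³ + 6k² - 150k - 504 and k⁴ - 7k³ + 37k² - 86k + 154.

k² - 4k + 14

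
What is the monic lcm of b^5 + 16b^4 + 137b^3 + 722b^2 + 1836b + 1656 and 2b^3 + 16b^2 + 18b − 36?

b^6 + 15b^5 + 121b^4 + 585b^3 + 1114b^2 − 180b − 1656

Euclidean algorithm in ℚ[b]:
  b^5 + 16b^4 + 137b^3 + 722b^2 + 1836b + 1656 = ((1/2)b^2 + 4b + 32)(2b^3 + 16b^2 + 18b − 36) + (156b^2 + 1404b + 2808)
  2b^3 + 16b^2 + 18b − 36 = ((1/78)b − 1/78)(156b^2 + 1404b + 2808) + (0)
Last nonzero remainder: 156b^2 + 1404b + 2808. Dividing through by 156 gives the monic gcd b^2 + 9b + 18.
Then lcm(f, g) = f·g / gcd(f, g); expanding and making the result monic gives the answer.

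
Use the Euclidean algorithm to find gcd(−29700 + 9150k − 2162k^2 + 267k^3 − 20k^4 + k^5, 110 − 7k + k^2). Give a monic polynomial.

110 − 7k + k^2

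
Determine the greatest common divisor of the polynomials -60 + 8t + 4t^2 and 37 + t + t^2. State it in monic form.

Repeated division with remainder:
  4t^2 + 8t - 60 = (4)(t^2 + t + 37) + (4t - 208)
  t^2 + t + 37 = ((1/4)t + 53/4)(4t - 208) + (2793)
  4t - 208 = ((4/2793)t - 208/2793)(2793) + (0)
The last nonzero remainder is the constant 2793, so the polynomials are coprime and gcd = 1.

1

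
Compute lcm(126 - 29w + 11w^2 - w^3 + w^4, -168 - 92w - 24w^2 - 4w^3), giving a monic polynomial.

378 + 39w + 4w^2 + 8w^3 + 2w^4 + w^5

By polynomial division,
  w^4 - w^3 + 11w^2 - 29w + 126 = (-(1/4)w + 7/4)(-4w^3 - 24w^2 - 92w - 168) + (30w^2 + 90w + 420)
  -4w^3 - 24w^2 - 92w - 168 = (-(2/15)w - 2/5)(30w^2 + 90w + 420) + (0)
Last nonzero remainder: 30w^2 + 90w + 420. Dividing through by 30 gives the monic gcd w^2 + 3w + 14.
Then lcm(f, g) = f·g / gcd(f, g); expanding and making the result monic gives the answer.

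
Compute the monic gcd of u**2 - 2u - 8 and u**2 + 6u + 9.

By polynomial division,
  u**2 - 2u - 8 = (u**2 + 6u + 9) + (-8u - 17)
  u**2 + 6u + 9 = (-(1/8)u - 31/64)(-8u - 17) + (49/64)
  -8u - 17 = (-(512/49)u - 1088/49)(49/64) + (0)
The last nonzero remainder is the constant 49/64, so the polynomials are coprime and gcd = 1.

1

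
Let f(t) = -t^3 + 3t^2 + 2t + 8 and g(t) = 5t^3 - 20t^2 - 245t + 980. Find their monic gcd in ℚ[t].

Apply the Euclidean algorithm:
  -t^3 + 3t^2 + 2t + 8 = (-1/5)(5t^3 - 20t^2 - 245t + 980) + (-t^2 - 47t + 204)
  5t^3 - 20t^2 - 245t + 980 = (-5t + 255)(-t^2 - 47t + 204) + (12760t - 51040)
  -t^2 - 47t + 204 = (-(1/12760)t - 51/12760)(12760t - 51040) + (0)
Last nonzero remainder: 12760t - 51040. Dividing through by 12760 gives the monic gcd t - 4.

t - 4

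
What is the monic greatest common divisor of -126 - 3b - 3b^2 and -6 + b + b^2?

Apply the Euclidean algorithm:
  -3b^2 - 3b - 126 = (-3)(b^2 + b - 6) + (-144)
  b^2 + b - 6 = (-(1/144)b^2 - (1/144)b + 1/24)(-144) + (0)
The last nonzero remainder is the constant -144, so the polynomials are coprime and gcd = 1.

1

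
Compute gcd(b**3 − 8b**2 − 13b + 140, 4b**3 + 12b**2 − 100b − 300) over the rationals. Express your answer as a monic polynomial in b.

By polynomial division,
  b**3 − 8b**2 − 13b + 140 = (1/4)(4b**3 + 12b**2 − 100b − 300) + (−11b**2 + 12b + 215)
  4b**3 + 12b**2 − 100b − 300 = (−(4/11)b − 180/121)(−11b**2 + 12b + 215) + (−(480/121)b + 2400/121)
  −11b**2 + 12b + 215 = ((1331/480)b + 5203/480)(−(480/121)b + 2400/121) + (0)
Last nonzero remainder: −(480/121)b + 2400/121. Dividing through by −480/121 gives the monic gcd b − 5.

b − 5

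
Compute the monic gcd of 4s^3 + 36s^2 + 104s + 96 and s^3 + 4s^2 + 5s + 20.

Apply the Euclidean algorithm:
  4s^3 + 36s^2 + 104s + 96 = (4)(s^3 + 4s^2 + 5s + 20) + (20s^2 + 84s + 16)
  s^3 + 4s^2 + 5s + 20 = ((1/20)s - 1/100)(20s^2 + 84s + 16) + ((126/25)s + 504/25)
  20s^2 + 84s + 16 = ((250/63)s + 50/63)((126/25)s + 504/25) + (0)
Last nonzero remainder: (126/25)s + 504/25. Dividing through by 126/25 gives the monic gcd s + 4.

s + 4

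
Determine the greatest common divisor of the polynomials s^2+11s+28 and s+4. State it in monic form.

s+4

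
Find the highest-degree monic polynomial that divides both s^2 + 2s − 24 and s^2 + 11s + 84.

1

Apply the Euclidean algorithm:
  s^2 + 2s − 24 = (s^2 + 11s + 84) + (−9s − 108)
  s^2 + 11s + 84 = (−(1/9)s + 1/9)(−9s − 108) + (96)
  −9s − 108 = (−(3/32)s − 9/8)(96) + (0)
The last nonzero remainder is the constant 96, so the polynomials are coprime and gcd = 1.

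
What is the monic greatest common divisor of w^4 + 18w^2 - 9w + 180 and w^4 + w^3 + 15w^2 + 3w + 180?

w^2 - 3w + 12

Repeated division with remainder:
  w^4 + 18w^2 - 9w + 180 = (w^4 + w^3 + 15w^2 + 3w + 180) + (-w^3 + 3w^2 - 12w)
  w^4 + w^3 + 15w^2 + 3w + 180 = (-w - 4)(-w^3 + 3w^2 - 12w) + (15w^2 - 45w + 180)
  -w^3 + 3w^2 - 12w = (-(1/15)w)(15w^2 - 45w + 180) + (0)
Last nonzero remainder: 15w^2 - 45w + 180. Dividing through by 15 gives the monic gcd w^2 - 3w + 12.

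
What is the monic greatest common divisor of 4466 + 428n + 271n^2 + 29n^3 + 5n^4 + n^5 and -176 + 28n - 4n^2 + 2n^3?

22 + 2n + n^2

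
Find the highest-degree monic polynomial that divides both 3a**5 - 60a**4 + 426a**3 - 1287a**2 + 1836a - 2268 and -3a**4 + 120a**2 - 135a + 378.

Euclidean algorithm in ℚ[a]:
  3a**5 - 60a**4 + 426a**3 - 1287a**2 + 1836a - 2268 = (-a + 20)(-3a**4 + 120a**2 - 135a + 378) + (546a**3 - 3822a**2 + 4914a - 9828)
  -3a**4 + 120a**2 - 135a + 378 = (-(1/182)a - 1/26)(546a**3 - 3822a**2 + 4914a - 9828) + (0)
Last nonzero remainder: 546a**3 - 3822a**2 + 4914a - 9828. Dividing through by 546 gives the monic gcd a**3 - 7a**2 + 9a - 18.

a**3 - 7a**2 + 9a - 18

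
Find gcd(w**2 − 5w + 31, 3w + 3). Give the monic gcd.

1

Euclidean algorithm in ℚ[w]:
  w**2 − 5w + 31 = ((1/3)w − 2)(3w + 3) + (37)
  3w + 3 = ((3/37)w + 3/37)(37) + (0)
The last nonzero remainder is the constant 37, so the polynomials are coprime and gcd = 1.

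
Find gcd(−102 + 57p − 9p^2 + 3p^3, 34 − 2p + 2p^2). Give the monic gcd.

By polynomial division,
  3p^3 − 9p^2 + 57p − 102 = ((3/2)p − 3)(2p^2 − 2p + 34) + (0)
Last nonzero remainder: 2p^2 − 2p + 34. Dividing through by 2 gives the monic gcd p^2 − p + 17.

17 − p + p^2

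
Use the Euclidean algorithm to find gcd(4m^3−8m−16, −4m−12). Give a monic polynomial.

1

Euclidean algorithm in ℚ[m]:
  4m^3−8m−16 = (−m^2+3m−7)(−4m−12) + (−100)
  −4m−12 = ((1/25)m+3/25)(−100) + (0)
The last nonzero remainder is the constant −100, so the polynomials are coprime and gcd = 1.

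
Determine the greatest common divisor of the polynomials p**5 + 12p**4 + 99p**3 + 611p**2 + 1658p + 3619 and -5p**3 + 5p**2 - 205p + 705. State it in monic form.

Apply the Euclidean algorithm:
  p**5 + 12p**4 + 99p**3 + 611p**2 + 1658p + 3619 = (-(1/5)p**2 - (13/5)p - 71/5)(-5p**3 + 5p**2 - 205p + 705) + (290p**2 + 580p + 13630)
  -5p**3 + 5p**2 - 205p + 705 = (-(1/58)p + 3/58)(290p**2 + 580p + 13630) + (0)
Last nonzero remainder: 290p**2 + 580p + 13630. Dividing through by 290 gives the monic gcd p**2 + 2p + 47.

p**2 + 2p + 47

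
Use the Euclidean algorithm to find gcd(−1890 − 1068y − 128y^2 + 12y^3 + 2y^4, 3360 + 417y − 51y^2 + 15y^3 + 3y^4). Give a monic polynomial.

Euclidean algorithm in ℚ[y]:
  2y^4 + 12y^3 − 128y^2 − 1068y − 1890 = (2/3)(3y^4 + 15y^3 − 51y^2 + 417y + 3360) + (2y^3 − 94y^2 − 1346y − 4130)
  3y^4 + 15y^3 − 51y^2 + 417y + 3360 = ((3/2)y + 78)(2y^3 − 94y^2 − 1346y − 4130) + (9300y^2 + 111600y + 325500)
  2y^3 − 94y^2 − 1346y − 4130 = ((1/4650)y − 59/4650)(9300y^2 + 111600y + 325500) + (0)
Last nonzero remainder: 9300y^2 + 111600y + 325500. Dividing through by 9300 gives the monic gcd y^2 + 12y + 35.

35 + 12y + y^2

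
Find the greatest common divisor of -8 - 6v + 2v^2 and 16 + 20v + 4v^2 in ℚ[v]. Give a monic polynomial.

Apply the Euclidean algorithm:
  2v^2 - 6v - 8 = (1/2)(4v^2 + 20v + 16) + (-16v - 16)
  4v^2 + 20v + 16 = (-(1/4)v - 1)(-16v - 16) + (0)
Last nonzero remainder: -16v - 16. Dividing through by -16 gives the monic gcd v + 1.

1 + v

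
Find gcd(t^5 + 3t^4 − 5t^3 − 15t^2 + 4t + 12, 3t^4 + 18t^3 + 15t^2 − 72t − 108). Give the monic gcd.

t^3 + 3t^2 − 4t − 12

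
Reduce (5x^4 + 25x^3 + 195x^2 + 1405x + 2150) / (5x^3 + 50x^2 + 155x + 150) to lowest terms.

(x^2 − 2x + 43)/(x + 3)

By polynomial division,
  5x^4 + 25x^3 + 195x^2 + 1405x + 2150 = (x − 5)(5x^3 + 50x^2 + 155x + 150) + (290x^2 + 2030x + 2900)
  5x^3 + 50x^2 + 155x + 150 = ((1/58)x + 3/58)(290x^2 + 2030x + 2900) + (0)
Last nonzero remainder: 290x^2 + 2030x + 2900. Dividing through by 290 gives the monic gcd x^2 + 7x + 10.
Cancel x^2 + 7x + 10 from numerator and denominator to get the reduced form.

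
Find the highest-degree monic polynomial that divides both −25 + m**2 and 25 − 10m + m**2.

By polynomial division,
  m**2 − 25 = (m**2 − 10m + 25) + (10m − 50)
  m**2 − 10m + 25 = ((1/10)m − 1/2)(10m − 50) + (0)
Last nonzero remainder: 10m − 50. Dividing through by 10 gives the monic gcd m − 5.

−5 + m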